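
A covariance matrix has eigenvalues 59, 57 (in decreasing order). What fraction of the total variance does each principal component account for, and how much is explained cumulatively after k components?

Step 1 — total variance = trace(Sigma) = Σ λ_i = 59 + 57 = 116.

Step 2 — fraction explained by component i = λ_i / Σ λ:
  PC1: 59/116 = 0.5086
  PC2: 57/116 = 0.4914

Step 3 — cumulative fraction after k components = (λ_1 + ... + λ_k) / Σ λ:
  k = 1: 59/116 = 0.5086
  k = 2: (59 + 57)/116 = 116/116 = 1

Summary (fraction, with percent):

explained: PC1 0.5086 (50.86%), PC2 0.4914 (49.14%);  cumulative: 0.5086, 1


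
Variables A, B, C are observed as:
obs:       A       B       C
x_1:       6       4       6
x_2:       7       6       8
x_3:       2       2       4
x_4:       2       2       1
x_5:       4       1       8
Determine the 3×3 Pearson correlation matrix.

Step 1 — column means:
  mean(A) = (6 + 7 + 2 + 2 + 4) / 5 = 21/5 = 4.2
  mean(B) = (4 + 6 + 2 + 2 + 1) / 5 = 15/5 = 3
  mean(C) = (6 + 8 + 4 + 1 + 8) / 5 = 27/5 = 5.4

Step 2 — sample variances and covariances s[i,j] = (1/(n-1)) · Σ_k (x_{k,i} - mean_i) · (x_{k,j} - mean_j), with n-1 = 4:
  s[A,A] = ((1.8)·(1.8) + (2.8)·(2.8) + (-2.2)·(-2.2) + (-2.2)·(-2.2) + (-0.2)·(-0.2)) / 4 = 20.8/4 = 5.2
  s[A,B] = ((1.8)·(1) + (2.8)·(3) + (-2.2)·(-1) + (-2.2)·(-1) + (-0.2)·(-2)) / 4 = 15/4 = 3.75
  s[A,C] = ((1.8)·(0.6) + (2.8)·(2.6) + (-2.2)·(-1.4) + (-2.2)·(-4.4) + (-0.2)·(2.6)) / 4 = 20.6/4 = 5.15
  s[B,B] = ((1)·(1) + (3)·(3) + (-1)·(-1) + (-1)·(-1) + (-2)·(-2)) / 4 = 16/4 = 4
  s[B,C] = ((1)·(0.6) + (3)·(2.6) + (-1)·(-1.4) + (-1)·(-4.4) + (-2)·(2.6)) / 4 = 9/4 = 2.25
  s[C,C] = ((0.6)·(0.6) + (2.6)·(2.6) + (-1.4)·(-1.4) + (-4.4)·(-4.4) + (2.6)·(2.6)) / 4 = 35.2/4 = 8.8
  Sample standard deviations s_i = √(s[i,i]):
  s(A) = √(5.2) = 2.2804
  s(B) = √(4) = 2
  s(C) = √(8.8) = 2.9665

Step 3 — r_{ij} = s_{ij} / (s_i · s_j):
  r[A,A] = 1 (diagonal).
  r[A,B] = 3.75 / (2.2804 · 2) = 3.75 / 4.5607 = 0.8222
  r[A,C] = 5.15 / (2.2804 · 2.9665) = 5.15 / 6.7646 = 0.7613
  r[B,B] = 1 (diagonal).
  r[B,C] = 2.25 / (2 · 2.9665) = 2.25 / 5.933 = 0.3792
  r[C,C] = 1 (diagonal).

R is symmetric with unit diagonal. Assembling:

R = [[1, 0.8222, 0.7613],
 [0.8222, 1, 0.3792],
 [0.7613, 0.3792, 1]]


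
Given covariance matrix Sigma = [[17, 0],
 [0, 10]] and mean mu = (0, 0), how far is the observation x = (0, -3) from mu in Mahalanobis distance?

Step 1 — centre the observation: (x - mu) = (0, -3).

Step 2 — invert Sigma. det(Sigma) = 17·10 - (0)² = 170.
  Sigma^{-1} = (1/det) · [[d, -b], [-b, a]] = [[0.0588, 0],
 [0, 0.1]].

Step 3 — form the quadratic (x - mu)^T · Sigma^{-1} · (x - mu):
  Sigma^{-1} · (x - mu) = (0, -0.3).
  (x - mu)^T · [Sigma^{-1} · (x - mu)] = (0)·(0) + (-3)·(-0.3) = 0.9.

Step 4 — take square root: d = √(0.9) ≈ 0.9487.

d(x, mu) = √(0.9) ≈ 0.9487


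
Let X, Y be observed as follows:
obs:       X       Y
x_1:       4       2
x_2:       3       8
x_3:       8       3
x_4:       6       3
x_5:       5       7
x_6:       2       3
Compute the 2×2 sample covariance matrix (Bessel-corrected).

Step 1 — column means:
  mean(X) = (4 + 3 + 8 + 6 + 5 + 2) / 6 = 28/6 = 4.6667
  mean(Y) = (2 + 8 + 3 + 3 + 7 + 3) / 6 = 26/6 = 4.3333

Step 2 — sample covariance S[i,j] = (1/(n-1)) · Σ_k (x_{k,i} - mean_i) · (x_{k,j} - mean_j), with n-1 = 5.
  S[X,X] = ((-0.6667)·(-0.6667) + (-1.6667)·(-1.6667) + (3.3333)·(3.3333) + (1.3333)·(1.3333) + (0.3333)·(0.3333) + (-2.6667)·(-2.6667)) / 5 = 23.3333/5 = 4.6667
  S[X,Y] = ((-0.6667)·(-2.3333) + (-1.6667)·(3.6667) + (3.3333)·(-1.3333) + (1.3333)·(-1.3333) + (0.3333)·(2.6667) + (-2.6667)·(-1.3333)) / 5 = -6.3333/5 = -1.2667
  S[Y,Y] = ((-2.3333)·(-2.3333) + (3.6667)·(3.6667) + (-1.3333)·(-1.3333) + (-1.3333)·(-1.3333) + (2.6667)·(2.6667) + (-1.3333)·(-1.3333)) / 5 = 31.3333/5 = 6.2667

S is symmetric (S[j,i] = S[i,j]). Assembling:

S = [[4.6667, -1.2667],
 [-1.2667, 6.2667]]


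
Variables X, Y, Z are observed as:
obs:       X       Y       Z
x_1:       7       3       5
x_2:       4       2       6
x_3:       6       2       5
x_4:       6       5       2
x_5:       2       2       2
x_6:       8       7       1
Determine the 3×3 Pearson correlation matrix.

Step 1 — column means:
  mean(X) = (7 + 4 + 6 + 6 + 2 + 8) / 6 = 33/6 = 5.5
  mean(Y) = (3 + 2 + 2 + 5 + 2 + 7) / 6 = 21/6 = 3.5
  mean(Z) = (5 + 6 + 5 + 2 + 2 + 1) / 6 = 21/6 = 3.5

Step 2 — sample variances and covariances s[i,j] = (1/(n-1)) · Σ_k (x_{k,i} - mean_i) · (x_{k,j} - mean_j), with n-1 = 5:
  s[X,X] = ((1.5)·(1.5) + (-1.5)·(-1.5) + (0.5)·(0.5) + (0.5)·(0.5) + (-3.5)·(-3.5) + (2.5)·(2.5)) / 5 = 23.5/5 = 4.7
  s[X,Y] = ((1.5)·(-0.5) + (-1.5)·(-1.5) + (0.5)·(-1.5) + (0.5)·(1.5) + (-3.5)·(-1.5) + (2.5)·(3.5)) / 5 = 15.5/5 = 3.1
  s[X,Z] = ((1.5)·(1.5) + (-1.5)·(2.5) + (0.5)·(1.5) + (0.5)·(-1.5) + (-3.5)·(-1.5) + (2.5)·(-2.5)) / 5 = -2.5/5 = -0.5
  s[Y,Y] = ((-0.5)·(-0.5) + (-1.5)·(-1.5) + (-1.5)·(-1.5) + (1.5)·(1.5) + (-1.5)·(-1.5) + (3.5)·(3.5)) / 5 = 21.5/5 = 4.3
  s[Y,Z] = ((-0.5)·(1.5) + (-1.5)·(2.5) + (-1.5)·(1.5) + (1.5)·(-1.5) + (-1.5)·(-1.5) + (3.5)·(-2.5)) / 5 = -15.5/5 = -3.1
  s[Z,Z] = ((1.5)·(1.5) + (2.5)·(2.5) + (1.5)·(1.5) + (-1.5)·(-1.5) + (-1.5)·(-1.5) + (-2.5)·(-2.5)) / 5 = 21.5/5 = 4.3
  Sample standard deviations s_i = √(s[i,i]):
  s(X) = √(4.7) = 2.1679
  s(Y) = √(4.3) = 2.0736
  s(Z) = √(4.3) = 2.0736

Step 3 — r_{ij} = s_{ij} / (s_i · s_j):
  r[X,X] = 1 (diagonal).
  r[X,Y] = 3.1 / (2.1679 · 2.0736) = 3.1 / 4.4956 = 0.6896
  r[X,Z] = -0.5 / (2.1679 · 2.0736) = -0.5 / 4.4956 = -0.1112
  r[Y,Y] = 1 (diagonal).
  r[Y,Z] = -3.1 / (2.0736 · 2.0736) = -3.1 / 4.3 = -0.7209
  r[Z,Z] = 1 (diagonal).

R is symmetric with unit diagonal. Assembling:

R = [[1, 0.6896, -0.1112],
 [0.6896, 1, -0.7209],
 [-0.1112, -0.7209, 1]]


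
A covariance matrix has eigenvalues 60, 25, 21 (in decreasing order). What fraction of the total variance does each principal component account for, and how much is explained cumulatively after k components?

Step 1 — total variance = trace(Sigma) = Σ λ_i = 60 + 25 + 21 = 106.

Step 2 — fraction explained by component i = λ_i / Σ λ:
  PC1: 60/106 = 0.566
  PC2: 25/106 = 0.2358
  PC3: 21/106 = 0.1981

Step 3 — cumulative fraction after k components = (λ_1 + ... + λ_k) / Σ λ:
  k = 1: 60/106 = 0.566
  k = 2: (60 + 25)/106 = 85/106 = 0.8019
  k = 3: (60 + 25 + 21)/106 = 106/106 = 1

Summary (fraction, with percent):

explained: PC1 0.566 (56.6%), PC2 0.2358 (23.58%), PC3 0.1981 (19.81%);  cumulative: 0.566, 0.8019, 1


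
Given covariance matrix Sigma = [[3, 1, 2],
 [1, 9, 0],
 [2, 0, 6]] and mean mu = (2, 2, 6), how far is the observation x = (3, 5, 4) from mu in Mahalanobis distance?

Step 1 — centre the observation: (x - mu) = (1, 3, -2).

Step 2 — invert Sigma (cofactor / det for 3×3, or solve directly):
  Sigma^{-1} = [[0.45, -0.05, -0.15],
 [-0.05, 0.1167, 0.0167],
 [-0.15, 0.0167, 0.2167]].

Step 3 — form the quadratic (x - mu)^T · Sigma^{-1} · (x - mu):
  Sigma^{-1} · (x - mu) = (0.6, 0.2667, -0.5333).
  (x - mu)^T · [Sigma^{-1} · (x - mu)] = (1)·(0.6) + (3)·(0.2667) + (-2)·(-0.5333) = 2.4667.

Step 4 — take square root: d = √(2.4667) ≈ 1.5706.

d(x, mu) = √(2.4667) ≈ 1.5706


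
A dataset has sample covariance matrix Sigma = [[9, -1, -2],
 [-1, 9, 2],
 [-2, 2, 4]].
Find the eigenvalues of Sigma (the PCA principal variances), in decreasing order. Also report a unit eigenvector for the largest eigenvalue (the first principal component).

Step 1 — characteristic polynomial p(λ) = det(λI - Sigma) = λ³ - tr·λ² + c_1·λ - det, where tr = trace, c_1 = sum of the principal 2×2 minors, det = det(Sigma):
  tr = 9 + 9 + 4 = 22,
  c_1 = (9·9 - (-1)²) + (9·4 - (-2)²) + (9·4 - (2)²) = 80 + 32 + 32 = 144,
  det = 9·(9·4 - (2)²) - (-1)·((-1)·4 - (2)·(-2)) + (-2)·((-1)·(2) - 9·(-2)) = 9·(32) - (-1)·(0) + (-2)·(16) = 256.
  So p(λ) = λ³ - 22λ² + 144λ - 256.
Step 2 — look for an integer root (rational root theorem: any rational root is an integer divisor of 256). Testing λ = 8:
  p(8) = 512 - 1408 + 1152 - 256 = 0  ✓
  Dividing out (λ - 8): p(λ) = (λ - 8)(λ² - 14λ + 32).
Step 3 — remaining eigenvalues from the quadratic λ² - 14λ + 32 = 0:
  Δ = 14² - 4·32 = 196 - 128 = 68,  λ = (14 ± √68)/2 = (14 ± 8.2462)/2 ≈ 11.1231 or 2.8769.
  Sorted: λ_1 = 11.1231,  λ_2 = 8,  λ_3 = 2.8769  (check: sum = 22 = tr ✓).

Step 4 — unit eigenvector for λ_1 ≈ 11.1231: v spans the null space of (Sigma - λ_1 I), whose rows are
  r_1 = (-2.1231, -1, -2),  r_2 = (-1, -2.1231, 2),  r_3 = (-2, 2, -7.1231).
  v is orthogonal to every row, so take v ∝ r_1 × r_2 = ((-1)·(2) - (-2)·(-2.1231), (-2)·(-1) - (-2.1231)·(2), (-2.1231)·(-2.1231) - (-1)·(-1)) ≈ (-6.2462, 6.2462, 3.5076).
  Rescale (multiply by -1 so the first nonzero entry is positive): u = (6.2462, -6.2462, -3.5076).
  ||u|| = √((6.2462)² + (-6.2462)² + (-3.5076)²) = √(90.3334) ≈ 9.5044,  v_1 = u/||u|| ≈ (0.6572, -0.6572, -0.369) (||v_1|| = 1).

λ_1 = 11.1231,  λ_2 = 8,  λ_3 = 2.8769;  v_1 ≈ (0.6572, -0.6572, -0.369)


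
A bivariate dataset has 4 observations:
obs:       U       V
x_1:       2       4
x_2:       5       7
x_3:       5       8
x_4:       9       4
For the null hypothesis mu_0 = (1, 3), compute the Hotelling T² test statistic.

Step 1 — sample mean vector:
  mean(U) = (2 + 5 + 5 + 9) / 4 = 21/4 = 5.25
  mean(V) = (4 + 7 + 8 + 4) / 4 = 23/4 = 5.75
  x̄ = (5.25, 5.75),  deviation x̄ - mu_0 = (5.25, 5.75) - (1, 3) = (4.25, 2.75).

Step 2 — sample covariance matrix, S[i,j] = (1/(n-1)) · Σ_k (x_{k,i} - mean_i) · (x_{k,j} - mean_j), divisor n-1 = 3:
  S[U,U] = ((-3.25)·(-3.25) + (-0.25)·(-0.25) + (-0.25)·(-0.25) + (3.75)·(3.75)) / 3 = 24.75/3 = 8.25
  S[U,V] = ((-3.25)·(-1.75) + (-0.25)·(1.25) + (-0.25)·(2.25) + (3.75)·(-1.75)) / 3 = -1.75/3 = -0.5833
  S[V,V] = ((-1.75)·(-1.75) + (1.25)·(1.25) + (2.25)·(2.25) + (-1.75)·(-1.75)) / 3 = 12.75/3 = 4.25
  S = [[8.25, -0.5833],
 [-0.5833, 4.25]].

Step 3 — invert S. det(S) = 8.25·4.25 - (-0.5833)² = 34.7222.
  S^{-1} = (1/det) · [[d, -b], [-b, a]] = [[0.1224, 0.0168],
 [0.0168, 0.2376]].

Step 4 — quadratic form (x̄ - mu_0)^T · S^{-1} · (x̄ - mu_0):
  S^{-1} · (x̄ - mu_0) = (0.5664, 0.7248),
  (x̄ - mu_0)^T · [...] = (4.25)·(0.5664) + (2.75)·(0.7248) = 4.4004.

Step 5 — scale by n: T² = 4 · 4.4004 = 17.6016.

T² ≈ 17.6016


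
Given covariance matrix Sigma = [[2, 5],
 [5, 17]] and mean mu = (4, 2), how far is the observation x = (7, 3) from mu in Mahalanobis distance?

Step 1 — centre the observation: (x - mu) = (3, 1).

Step 2 — invert Sigma. det(Sigma) = 2·17 - (5)² = 9.
  Sigma^{-1} = (1/det) · [[d, -b], [-b, a]] = [[1.8889, -0.5556],
 [-0.5556, 0.2222]].

Step 3 — form the quadratic (x - mu)^T · Sigma^{-1} · (x - mu):
  Sigma^{-1} · (x - mu) = (5.1111, -1.4444).
  (x - mu)^T · [Sigma^{-1} · (x - mu)] = (3)·(5.1111) + (1)·(-1.4444) = 13.8889.

Step 4 — take square root: d = √(13.8889) ≈ 3.7268.

d(x, mu) = √(13.8889) ≈ 3.7268


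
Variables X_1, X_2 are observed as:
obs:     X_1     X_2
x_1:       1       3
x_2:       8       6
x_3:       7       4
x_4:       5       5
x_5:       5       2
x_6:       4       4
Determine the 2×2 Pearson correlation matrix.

Step 1 — column means:
  mean(X_1) = (1 + 8 + 7 + 5 + 5 + 4) / 6 = 30/6 = 5
  mean(X_2) = (3 + 6 + 4 + 5 + 2 + 4) / 6 = 24/6 = 4

Step 2 — sample variances and covariances s[i,j] = (1/(n-1)) · Σ_k (x_{k,i} - mean_i) · (x_{k,j} - mean_j), with n-1 = 5:
  s[X_1,X_1] = ((-4)·(-4) + (3)·(3) + (2)·(2) + (0)·(0) + (0)·(0) + (-1)·(-1)) / 5 = 30/5 = 6
  s[X_1,X_2] = ((-4)·(-1) + (3)·(2) + (2)·(0) + (0)·(1) + (0)·(-2) + (-1)·(0)) / 5 = 10/5 = 2
  s[X_2,X_2] = ((-1)·(-1) + (2)·(2) + (0)·(0) + (1)·(1) + (-2)·(-2) + (0)·(0)) / 5 = 10/5 = 2
  Sample standard deviations s_i = √(s[i,i]):
  s(X_1) = √(6) = 2.4495
  s(X_2) = √(2) = 1.4142

Step 3 — r_{ij} = s_{ij} / (s_i · s_j):
  r[X_1,X_1] = 1 (diagonal).
  r[X_1,X_2] = 2 / (2.4495 · 1.4142) = 2 / 3.4641 = 0.5774
  r[X_2,X_2] = 1 (diagonal).

R is symmetric with unit diagonal. Assembling:

R = [[1, 0.5774],
 [0.5774, 1]]


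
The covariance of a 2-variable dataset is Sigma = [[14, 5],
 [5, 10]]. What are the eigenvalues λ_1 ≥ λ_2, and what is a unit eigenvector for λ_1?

Step 1 — characteristic polynomial of 2×2 Sigma:
  det(Sigma - λI) = λ² - trace · λ + det = 0.
  trace = 14 + 10 = 24, det = 14·10 - (5)² = 115.
Step 2 — discriminant:
  Δ = trace² - 4·det = 576 - 460 = 116.
Step 3 — eigenvalues:
  λ = (trace ± √Δ)/2 = (24 ± 10.7703)/2,
  λ_1 = 17.3852,  λ_2 = 6.6148.

Step 4 — unit eigenvector for λ_1: solve (Sigma - λ_1 I)v = 0. First row:
  (14 - 17.3852)·v_x + (5)·v_y = 0, i.e. (-3.3852)·v_x + (5)·v_y = 0,
  so v ∝ (b, λ_1 - a) = (5, 3.3852) = u.
  ||u|| = √((5)² + (3.3852)²) = √(36.4593) ≈ 6.0382,
  v_1 = u/||u|| ≈ (0.8281, 0.5606) (||v_1|| = 1).

λ_1 = 17.3852,  λ_2 = 6.6148;  v_1 ≈ (0.8281, 0.5606)


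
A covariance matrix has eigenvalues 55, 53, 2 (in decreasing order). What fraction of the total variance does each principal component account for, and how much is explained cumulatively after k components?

Step 1 — total variance = trace(Sigma) = Σ λ_i = 55 + 53 + 2 = 110.

Step 2 — fraction explained by component i = λ_i / Σ λ:
  PC1: 55/110 = 0.5
  PC2: 53/110 = 0.4818
  PC3: 2/110 = 0.0182

Step 3 — cumulative fraction after k components = (λ_1 + ... + λ_k) / Σ λ:
  k = 1: 55/110 = 0.5
  k = 2: (55 + 53)/110 = 108/110 = 0.9818
  k = 3: (55 + 53 + 2)/110 = 110/110 = 1

Summary (fraction, with percent):

explained: PC1 0.5 (50%), PC2 0.4818 (48.18%), PC3 0.0182 (1.82%);  cumulative: 0.5, 0.9818, 1


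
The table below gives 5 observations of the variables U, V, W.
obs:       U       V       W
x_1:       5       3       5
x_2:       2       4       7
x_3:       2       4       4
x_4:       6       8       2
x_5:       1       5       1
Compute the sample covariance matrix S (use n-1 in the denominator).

Step 1 — column means:
  mean(U) = (5 + 2 + 2 + 6 + 1) / 5 = 16/5 = 3.2
  mean(V) = (3 + 4 + 4 + 8 + 5) / 5 = 24/5 = 4.8
  mean(W) = (5 + 7 + 4 + 2 + 1) / 5 = 19/5 = 3.8

Step 2 — sample covariance S[i,j] = (1/(n-1)) · Σ_k (x_{k,i} - mean_i) · (x_{k,j} - mean_j), with n-1 = 4.
  S[U,U] = ((1.8)·(1.8) + (-1.2)·(-1.2) + (-1.2)·(-1.2) + (2.8)·(2.8) + (-2.2)·(-2.2)) / 4 = 18.8/4 = 4.7
  S[U,V] = ((1.8)·(-1.8) + (-1.2)·(-0.8) + (-1.2)·(-0.8) + (2.8)·(3.2) + (-2.2)·(0.2)) / 4 = 7.2/4 = 1.8
  S[U,W] = ((1.8)·(1.2) + (-1.2)·(3.2) + (-1.2)·(0.2) + (2.8)·(-1.8) + (-2.2)·(-2.8)) / 4 = -0.8/4 = -0.2
  S[V,V] = ((-1.8)·(-1.8) + (-0.8)·(-0.8) + (-0.8)·(-0.8) + (3.2)·(3.2) + (0.2)·(0.2)) / 4 = 14.8/4 = 3.7
  S[V,W] = ((-1.8)·(1.2) + (-0.8)·(3.2) + (-0.8)·(0.2) + (3.2)·(-1.8) + (0.2)·(-2.8)) / 4 = -11.2/4 = -2.8
  S[W,W] = ((1.2)·(1.2) + (3.2)·(3.2) + (0.2)·(0.2) + (-1.8)·(-1.8) + (-2.8)·(-2.8)) / 4 = 22.8/4 = 5.7

S is symmetric (S[j,i] = S[i,j]). Assembling:

S = [[4.7, 1.8, -0.2],
 [1.8, 3.7, -2.8],
 [-0.2, -2.8, 5.7]]


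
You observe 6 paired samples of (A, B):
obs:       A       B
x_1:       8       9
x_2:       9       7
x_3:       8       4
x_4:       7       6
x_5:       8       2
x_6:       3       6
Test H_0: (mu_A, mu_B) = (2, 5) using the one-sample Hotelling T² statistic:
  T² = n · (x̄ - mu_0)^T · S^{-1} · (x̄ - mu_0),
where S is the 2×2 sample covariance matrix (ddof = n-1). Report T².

Step 1 — sample mean vector:
  mean(A) = (8 + 9 + 8 + 7 + 8 + 3) / 6 = 43/6 = 7.1667
  mean(B) = (9 + 7 + 4 + 6 + 2 + 6) / 6 = 34/6 = 5.6667
  x̄ = (7.1667, 5.6667),  deviation x̄ - mu_0 = (7.1667, 5.6667) - (2, 5) = (5.1667, 0.6667).

Step 2 — sample covariance matrix, S[i,j] = (1/(n-1)) · Σ_k (x_{k,i} - mean_i) · (x_{k,j} - mean_j), divisor n-1 = 5:
  S[A,A] = ((0.8333)·(0.8333) + (1.8333)·(1.8333) + (0.8333)·(0.8333) + (-0.1667)·(-0.1667) + (0.8333)·(0.8333) + (-4.1667)·(-4.1667)) / 5 = 22.8333/5 = 4.5667
  S[A,B] = ((0.8333)·(3.3333) + (1.8333)·(1.3333) + (0.8333)·(-1.6667) + (-0.1667)·(0.3333) + (0.8333)·(-3.6667) + (-4.1667)·(0.3333)) / 5 = -0.6667/5 = -0.1333
  S[B,B] = ((3.3333)·(3.3333) + (1.3333)·(1.3333) + (-1.6667)·(-1.6667) + (0.3333)·(0.3333) + (-3.6667)·(-3.6667) + (0.3333)·(0.3333)) / 5 = 29.3333/5 = 5.8667
  S = [[4.5667, -0.1333],
 [-0.1333, 5.8667]].

Step 3 — invert S. det(S) = 4.5667·5.8667 - (-0.1333)² = 26.7733.
  S^{-1} = (1/det) · [[d, -b], [-b, a]] = [[0.2191, 0.005],
 [0.005, 0.1706]].

Step 4 — quadratic form (x̄ - mu_0)^T · S^{-1} · (x̄ - mu_0):
  S^{-1} · (x̄ - mu_0) = (1.1355, 0.1394),
  (x̄ - mu_0)^T · [...] = (5.1667)·(1.1355) + (0.6667)·(0.1394) = 5.9595.

Step 5 — scale by n: T² = 6 · 5.9595 = 35.757.

T² ≈ 35.757


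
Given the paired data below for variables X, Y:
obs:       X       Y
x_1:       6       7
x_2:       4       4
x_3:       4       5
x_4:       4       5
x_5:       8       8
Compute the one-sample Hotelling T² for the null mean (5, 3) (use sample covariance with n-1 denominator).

Step 1 — sample mean vector:
  mean(X) = (6 + 4 + 4 + 4 + 8) / 5 = 26/5 = 5.2
  mean(Y) = (7 + 4 + 5 + 5 + 8) / 5 = 29/5 = 5.8
  x̄ = (5.2, 5.8),  deviation x̄ - mu_0 = (5.2, 5.8) - (5, 3) = (0.2, 2.8).

Step 2 — sample covariance matrix, S[i,j] = (1/(n-1)) · Σ_k (x_{k,i} - mean_i) · (x_{k,j} - mean_j), divisor n-1 = 4:
  S[X,X] = ((0.8)·(0.8) + (-1.2)·(-1.2) + (-1.2)·(-1.2) + (-1.2)·(-1.2) + (2.8)·(2.8)) / 4 = 12.8/4 = 3.2
  S[X,Y] = ((0.8)·(1.2) + (-1.2)·(-1.8) + (-1.2)·(-0.8) + (-1.2)·(-0.8) + (2.8)·(2.2)) / 4 = 11.2/4 = 2.8
  S[Y,Y] = ((1.2)·(1.2) + (-1.8)·(-1.8) + (-0.8)·(-0.8) + (-0.8)·(-0.8) + (2.2)·(2.2)) / 4 = 10.8/4 = 2.7
  S = [[3.2, 2.8],
 [2.8, 2.7]].

Step 3 — invert S. det(S) = 3.2·2.7 - (2.8)² = 0.8.
  S^{-1} = (1/det) · [[d, -b], [-b, a]] = [[3.375, -3.5],
 [-3.5, 4]].

Step 4 — quadratic form (x̄ - mu_0)^T · S^{-1} · (x̄ - mu_0):
  S^{-1} · (x̄ - mu_0) = (-9.125, 10.5),
  (x̄ - mu_0)^T · [...] = (0.2)·(-9.125) + (2.8)·(10.5) = 27.575.

Step 5 — scale by n: T² = 5 · 27.575 = 137.875.

T² ≈ 137.875


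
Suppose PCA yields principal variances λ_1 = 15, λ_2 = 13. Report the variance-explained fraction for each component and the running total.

Step 1 — total variance = trace(Sigma) = Σ λ_i = 15 + 13 = 28.

Step 2 — fraction explained by component i = λ_i / Σ λ:
  PC1: 15/28 = 0.5357
  PC2: 13/28 = 0.4643

Step 3 — cumulative fraction after k components = (λ_1 + ... + λ_k) / Σ λ:
  k = 1: 15/28 = 0.5357
  k = 2: (15 + 13)/28 = 28/28 = 1

Summary (fraction, with percent):

explained: PC1 0.5357 (53.57%), PC2 0.4643 (46.43%);  cumulative: 0.5357, 1


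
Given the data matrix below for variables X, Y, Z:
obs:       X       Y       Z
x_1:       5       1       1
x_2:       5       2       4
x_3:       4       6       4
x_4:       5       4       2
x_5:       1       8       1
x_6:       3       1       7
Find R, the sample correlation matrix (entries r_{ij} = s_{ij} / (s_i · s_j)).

Step 1 — column means:
  mean(X) = (5 + 5 + 4 + 5 + 1 + 3) / 6 = 23/6 = 3.8333
  mean(Y) = (1 + 2 + 6 + 4 + 8 + 1) / 6 = 22/6 = 3.6667
  mean(Z) = (1 + 4 + 4 + 2 + 1 + 7) / 6 = 19/6 = 3.1667

Step 2 — sample variances and covariances s[i,j] = (1/(n-1)) · Σ_k (x_{k,i} - mean_i) · (x_{k,j} - mean_j), with n-1 = 5:
  s[X,X] = ((1.1667)·(1.1667) + (1.1667)·(1.1667) + (0.1667)·(0.1667) + (1.1667)·(1.1667) + (-2.8333)·(-2.8333) + (-0.8333)·(-0.8333)) / 5 = 12.8333/5 = 2.5667
  s[X,Y] = ((1.1667)·(-2.6667) + (1.1667)·(-1.6667) + (0.1667)·(2.3333) + (1.1667)·(0.3333) + (-2.8333)·(4.3333) + (-0.8333)·(-2.6667)) / 5 = -14.3333/5 = -2.8667
  s[X,Z] = ((1.1667)·(-2.1667) + (1.1667)·(0.8333) + (0.1667)·(0.8333) + (1.1667)·(-1.1667) + (-2.8333)·(-2.1667) + (-0.8333)·(3.8333)) / 5 = 0.1667/5 = 0.0333
  s[Y,Y] = ((-2.6667)·(-2.6667) + (-1.6667)·(-1.6667) + (2.3333)·(2.3333) + (0.3333)·(0.3333) + (4.3333)·(4.3333) + (-2.6667)·(-2.6667)) / 5 = 41.3333/5 = 8.2667
  s[Y,Z] = ((-2.6667)·(-2.1667) + (-1.6667)·(0.8333) + (2.3333)·(0.8333) + (0.3333)·(-1.1667) + (4.3333)·(-2.1667) + (-2.6667)·(3.8333)) / 5 = -13.6667/5 = -2.7333
  s[Z,Z] = ((-2.1667)·(-2.1667) + (0.8333)·(0.8333) + (0.8333)·(0.8333) + (-1.1667)·(-1.1667) + (-2.1667)·(-2.1667) + (3.8333)·(3.8333)) / 5 = 26.8333/5 = 5.3667
  Sample standard deviations s_i = √(s[i,i]):
  s(X) = √(2.5667) = 1.6021
  s(Y) = √(8.2667) = 2.8752
  s(Z) = √(5.3667) = 2.3166

Step 3 — r_{ij} = s_{ij} / (s_i · s_j):
  r[X,X] = 1 (diagonal).
  r[X,Y] = -2.8667 / (1.6021 · 2.8752) = -2.8667 / 4.6063 = -0.6223
  r[X,Z] = 0.0333 / (1.6021 · 2.3166) = 0.0333 / 3.7114 = 0.009
  r[Y,Y] = 1 (diagonal).
  r[Y,Z] = -2.7333 / (2.8752 · 2.3166) = -2.7333 / 6.6607 = -0.4104
  r[Z,Z] = 1 (diagonal).

R is symmetric with unit diagonal. Assembling:

R = [[1, -0.6223, 0.009],
 [-0.6223, 1, -0.4104],
 [0.009, -0.4104, 1]]


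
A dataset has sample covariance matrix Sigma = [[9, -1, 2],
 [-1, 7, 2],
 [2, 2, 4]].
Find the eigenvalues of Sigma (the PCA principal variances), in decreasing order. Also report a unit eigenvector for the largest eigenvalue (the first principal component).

Step 1 — characteristic polynomial p(λ) = det(λI - Sigma) = λ³ - tr·λ² + c_1·λ - det, where tr = trace, c_1 = sum of the principal 2×2 minors, det = det(Sigma):
  tr = 9 + 7 + 4 = 20,
  c_1 = (9·7 - (-1)²) + (9·4 - (2)²) + (7·4 - (2)²) = 62 + 32 + 24 = 118,
  det = 9·(7·4 - (2)²) - (-1)·((-1)·4 - (2)·(2)) + (2)·((-1)·(2) - 7·(2)) = 9·(24) - (-1)·(-8) + (2)·(-16) = 176.
  So p(λ) = λ³ - 20λ² + 118λ - 176.
Step 2 — look for an integer root (rational root theorem: any rational root is an integer divisor of 176). Testing λ = 8:
  p(8) = 512 - 1280 + 944 - 176 = 0  ✓
  Dividing out (λ - 8): p(λ) = (λ - 8)(λ² - 12λ + 22).
Step 3 — remaining eigenvalues from the quadratic λ² - 12λ + 22 = 0:
  Δ = 12² - 4·22 = 144 - 88 = 56,  λ = (12 ± √56)/2 = (12 ± 7.4833)/2 ≈ 9.7417 or 2.2583.
  Sorted: λ_1 = 9.7417,  λ_2 = 8,  λ_3 = 2.2583  (check: sum = 20 = tr ✓).

Step 4 — unit eigenvector for λ_1 ≈ 9.7417: v spans the null space of (Sigma - λ_1 I), whose rows are
  r_1 = (-0.7417, -1, 2),  r_2 = (-1, -2.7417, 2),  r_3 = (2, 2, -5.7417).
  v is orthogonal to every row, so take v ∝ r_1 × r_2 = ((-1)·(2) - (2)·(-2.7417), (2)·(-1) - (-0.7417)·(2), (-0.7417)·(-2.7417) - (-1)·(-1)) ≈ (3.4833, -0.5167, 1.0334).
  Let u = (3.4833, -0.5167, 1.0334).
  ||u|| = √((3.4833)² + (-0.5167)² + (1.0334)²) = √(13.4683) ≈ 3.6699,  v_1 = u/||u|| ≈ (0.9492, -0.1408, 0.2816) (||v_1|| = 1).

λ_1 = 9.7417,  λ_2 = 8,  λ_3 = 2.2583;  v_1 ≈ (0.9492, -0.1408, 0.2816)


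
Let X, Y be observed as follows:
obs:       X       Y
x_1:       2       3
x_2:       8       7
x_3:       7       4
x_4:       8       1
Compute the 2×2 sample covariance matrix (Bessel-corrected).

Step 1 — column means:
  mean(X) = (2 + 8 + 7 + 8) / 4 = 25/4 = 6.25
  mean(Y) = (3 + 7 + 4 + 1) / 4 = 15/4 = 3.75

Step 2 — sample covariance S[i,j] = (1/(n-1)) · Σ_k (x_{k,i} - mean_i) · (x_{k,j} - mean_j), with n-1 = 3.
  S[X,X] = ((-4.25)·(-4.25) + (1.75)·(1.75) + (0.75)·(0.75) + (1.75)·(1.75)) / 3 = 24.75/3 = 8.25
  S[X,Y] = ((-4.25)·(-0.75) + (1.75)·(3.25) + (0.75)·(0.25) + (1.75)·(-2.75)) / 3 = 4.25/3 = 1.4167
  S[Y,Y] = ((-0.75)·(-0.75) + (3.25)·(3.25) + (0.25)·(0.25) + (-2.75)·(-2.75)) / 3 = 18.75/3 = 6.25

S is symmetric (S[j,i] = S[i,j]). Assembling:

S = [[8.25, 1.4167],
 [1.4167, 6.25]]


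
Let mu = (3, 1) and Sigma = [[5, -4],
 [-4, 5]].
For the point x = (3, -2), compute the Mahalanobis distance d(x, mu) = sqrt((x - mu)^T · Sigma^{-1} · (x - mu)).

Step 1 — centre the observation: (x - mu) = (0, -3).

Step 2 — invert Sigma. det(Sigma) = 5·5 - (-4)² = 9.
  Sigma^{-1} = (1/det) · [[d, -b], [-b, a]] = [[0.5556, 0.4444],
 [0.4444, 0.5556]].

Step 3 — form the quadratic (x - mu)^T · Sigma^{-1} · (x - mu):
  Sigma^{-1} · (x - mu) = (-1.3333, -1.6667).
  (x - mu)^T · [Sigma^{-1} · (x - mu)] = (0)·(-1.3333) + (-3)·(-1.6667) = 5.

Step 4 — take square root: d = √(5) ≈ 2.2361.

d(x, mu) = √(5) ≈ 2.2361


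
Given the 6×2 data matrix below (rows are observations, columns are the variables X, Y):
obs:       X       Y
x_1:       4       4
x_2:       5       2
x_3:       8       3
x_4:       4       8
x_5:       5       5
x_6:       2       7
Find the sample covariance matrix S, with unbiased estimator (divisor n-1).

Step 1 — column means:
  mean(X) = (4 + 5 + 8 + 4 + 5 + 2) / 6 = 28/6 = 4.6667
  mean(Y) = (4 + 2 + 3 + 8 + 5 + 7) / 6 = 29/6 = 4.8333

Step 2 — sample covariance S[i,j] = (1/(n-1)) · Σ_k (x_{k,i} - mean_i) · (x_{k,j} - mean_j), with n-1 = 5.
  S[X,X] = ((-0.6667)·(-0.6667) + (0.3333)·(0.3333) + (3.3333)·(3.3333) + (-0.6667)·(-0.6667) + (0.3333)·(0.3333) + (-2.6667)·(-2.6667)) / 5 = 19.3333/5 = 3.8667
  S[X,Y] = ((-0.6667)·(-0.8333) + (0.3333)·(-2.8333) + (3.3333)·(-1.8333) + (-0.6667)·(3.1667) + (0.3333)·(0.1667) + (-2.6667)·(2.1667)) / 5 = -14.3333/5 = -2.8667
  S[Y,Y] = ((-0.8333)·(-0.8333) + (-2.8333)·(-2.8333) + (-1.8333)·(-1.8333) + (3.1667)·(3.1667) + (0.1667)·(0.1667) + (2.1667)·(2.1667)) / 5 = 26.8333/5 = 5.3667

S is symmetric (S[j,i] = S[i,j]). Assembling:

S = [[3.8667, -2.8667],
 [-2.8667, 5.3667]]


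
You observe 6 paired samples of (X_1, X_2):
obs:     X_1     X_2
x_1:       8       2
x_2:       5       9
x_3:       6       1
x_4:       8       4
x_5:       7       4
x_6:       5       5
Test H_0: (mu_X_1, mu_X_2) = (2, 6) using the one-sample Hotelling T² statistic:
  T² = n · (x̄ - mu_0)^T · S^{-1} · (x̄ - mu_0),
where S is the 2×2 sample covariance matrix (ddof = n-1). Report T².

Step 1 — sample mean vector:
  mean(X_1) = (8 + 5 + 6 + 8 + 7 + 5) / 6 = 39/6 = 6.5
  mean(X_2) = (2 + 9 + 1 + 4 + 4 + 5) / 6 = 25/6 = 4.1667
  x̄ = (6.5, 4.1667),  deviation x̄ - mu_0 = (6.5, 4.1667) - (2, 6) = (4.5, -1.8333).

Step 2 — sample covariance matrix, S[i,j] = (1/(n-1)) · Σ_k (x_{k,i} - mean_i) · (x_{k,j} - mean_j), divisor n-1 = 5:
  S[X_1,X_1] = ((1.5)·(1.5) + (-1.5)·(-1.5) + (-0.5)·(-0.5) + (1.5)·(1.5) + (0.5)·(0.5) + (-1.5)·(-1.5)) / 5 = 9.5/5 = 1.9
  S[X_1,X_2] = ((1.5)·(-2.1667) + (-1.5)·(4.8333) + (-0.5)·(-3.1667) + (1.5)·(-0.1667) + (0.5)·(-0.1667) + (-1.5)·(0.8333)) / 5 = -10.5/5 = -2.1
  S[X_2,X_2] = ((-2.1667)·(-2.1667) + (4.8333)·(4.8333) + (-3.1667)·(-3.1667) + (-0.1667)·(-0.1667) + (-0.1667)·(-0.1667) + (0.8333)·(0.8333)) / 5 = 38.8333/5 = 7.7667
  S = [[1.9, -2.1],
 [-2.1, 7.7667]].

Step 3 — invert S. det(S) = 1.9·7.7667 - (-2.1)² = 10.3467.
  S^{-1} = (1/det) · [[d, -b], [-b, a]] = [[0.7506, 0.203],
 [0.203, 0.1836]].

Step 4 — quadratic form (x̄ - mu_0)^T · S^{-1} · (x̄ - mu_0):
  S^{-1} · (x̄ - mu_0) = (3.0058, 0.5767),
  (x̄ - mu_0)^T · [...] = (4.5)·(3.0058) + (-1.8333)·(0.5767) = 12.4689.

Step 5 — scale by n: T² = 6 · 12.4689 = 74.8131.

T² ≈ 74.8131


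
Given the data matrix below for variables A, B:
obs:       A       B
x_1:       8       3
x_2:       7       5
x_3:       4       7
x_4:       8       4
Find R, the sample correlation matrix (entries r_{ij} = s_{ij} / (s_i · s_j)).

Step 1 — column means:
  mean(A) = (8 + 7 + 4 + 8) / 4 = 27/4 = 6.75
  mean(B) = (3 + 5 + 7 + 4) / 4 = 19/4 = 4.75

Step 2 — sample variances and covariances s[i,j] = (1/(n-1)) · Σ_k (x_{k,i} - mean_i) · (x_{k,j} - mean_j), with n-1 = 3:
  s[A,A] = ((1.25)·(1.25) + (0.25)·(0.25) + (-2.75)·(-2.75) + (1.25)·(1.25)) / 3 = 10.75/3 = 3.5833
  s[A,B] = ((1.25)·(-1.75) + (0.25)·(0.25) + (-2.75)·(2.25) + (1.25)·(-0.75)) / 3 = -9.25/3 = -3.0833
  s[B,B] = ((-1.75)·(-1.75) + (0.25)·(0.25) + (2.25)·(2.25) + (-0.75)·(-0.75)) / 3 = 8.75/3 = 2.9167
  Sample standard deviations s_i = √(s[i,i]):
  s(A) = √(3.5833) = 1.893
  s(B) = √(2.9167) = 1.7078

Step 3 — r_{ij} = s_{ij} / (s_i · s_j):
  r[A,A] = 1 (diagonal).
  r[A,B] = -3.0833 / (1.893 · 1.7078) = -3.0833 / 3.2329 = -0.9537
  r[B,B] = 1 (diagonal).

R is symmetric with unit diagonal. Assembling:

R = [[1, -0.9537],
 [-0.9537, 1]]


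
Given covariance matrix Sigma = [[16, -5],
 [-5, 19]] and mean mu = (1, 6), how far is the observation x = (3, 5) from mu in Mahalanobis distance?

Step 1 — centre the observation: (x - mu) = (2, -1).

Step 2 — invert Sigma. det(Sigma) = 16·19 - (-5)² = 279.
  Sigma^{-1} = (1/det) · [[d, -b], [-b, a]] = [[0.0681, 0.0179],
 [0.0179, 0.0573]].

Step 3 — form the quadratic (x - mu)^T · Sigma^{-1} · (x - mu):
  Sigma^{-1} · (x - mu) = (0.1183, -0.0215).
  (x - mu)^T · [Sigma^{-1} · (x - mu)] = (2)·(0.1183) + (-1)·(-0.0215) = 0.2581.

Step 4 — take square root: d = √(0.2581) ≈ 0.508.

d(x, mu) = √(0.2581) ≈ 0.508


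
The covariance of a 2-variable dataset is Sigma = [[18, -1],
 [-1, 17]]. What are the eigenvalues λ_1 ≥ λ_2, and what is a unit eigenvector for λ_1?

Step 1 — characteristic polynomial of 2×2 Sigma:
  det(Sigma - λI) = λ² - trace · λ + det = 0.
  trace = 18 + 17 = 35, det = 18·17 - (-1)² = 305.
Step 2 — discriminant:
  Δ = trace² - 4·det = 1225 - 1220 = 5.
Step 3 — eigenvalues:
  λ = (trace ± √Δ)/2 = (35 ± 2.2361)/2,
  λ_1 = 18.618,  λ_2 = 16.382.

Step 4 — unit eigenvector for λ_1: solve (Sigma - λ_1 I)v = 0. First row:
  (18 - 18.618)·v_x + (-1)·v_y = 0, i.e. (-0.618)·v_x + (-1)·v_y = 0,
  so v ∝ (b, λ_1 - a) = (-1, 0.618); multiply by -1 so the first entry is positive: u = (1, -0.618).
  ||u|| = √((1)² + (-0.618)²) = √(1.382) ≈ 1.1756,
  v_1 = u/||u|| ≈ (0.8507, -0.5257) (||v_1|| = 1).

λ_1 = 18.618,  λ_2 = 16.382;  v_1 ≈ (0.8507, -0.5257)


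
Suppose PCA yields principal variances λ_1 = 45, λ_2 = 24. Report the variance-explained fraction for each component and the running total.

Step 1 — total variance = trace(Sigma) = Σ λ_i = 45 + 24 = 69.

Step 2 — fraction explained by component i = λ_i / Σ λ:
  PC1: 45/69 = 0.6522
  PC2: 24/69 = 0.3478

Step 3 — cumulative fraction after k components = (λ_1 + ... + λ_k) / Σ λ:
  k = 1: 45/69 = 0.6522
  k = 2: (45 + 24)/69 = 69/69 = 1

Summary (fraction, with percent):

explained: PC1 0.6522 (65.22%), PC2 0.3478 (34.78%);  cumulative: 0.6522, 1


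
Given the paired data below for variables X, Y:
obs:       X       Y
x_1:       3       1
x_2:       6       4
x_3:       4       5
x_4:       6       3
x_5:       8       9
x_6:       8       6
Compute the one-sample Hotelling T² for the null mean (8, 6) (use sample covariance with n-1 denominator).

Step 1 — sample mean vector:
  mean(X) = (3 + 6 + 4 + 6 + 8 + 8) / 6 = 35/6 = 5.8333
  mean(Y) = (1 + 4 + 5 + 3 + 9 + 6) / 6 = 28/6 = 4.6667
  x̄ = (5.8333, 4.6667),  deviation x̄ - mu_0 = (5.8333, 4.6667) - (8, 6) = (-2.1667, -1.3333).

Step 2 — sample covariance matrix, S[i,j] = (1/(n-1)) · Σ_k (x_{k,i} - mean_i) · (x_{k,j} - mean_j), divisor n-1 = 5:
  S[X,X] = ((-2.8333)·(-2.8333) + (0.1667)·(0.1667) + (-1.8333)·(-1.8333) + (0.1667)·(0.1667) + (2.1667)·(2.1667) + (2.1667)·(2.1667)) / 5 = 20.8333/5 = 4.1667
  S[X,Y] = ((-2.8333)·(-3.6667) + (0.1667)·(-0.6667) + (-1.8333)·(0.3333) + (0.1667)·(-1.6667) + (2.1667)·(4.3333) + (2.1667)·(1.3333)) / 5 = 21.6667/5 = 4.3333
  S[Y,Y] = ((-3.6667)·(-3.6667) + (-0.6667)·(-0.6667) + (0.3333)·(0.3333) + (-1.6667)·(-1.6667) + (4.3333)·(4.3333) + (1.3333)·(1.3333)) / 5 = 37.3333/5 = 7.4667
  S = [[4.1667, 4.3333],
 [4.3333, 7.4667]].

Step 3 — invert S. det(S) = 4.1667·7.4667 - (4.3333)² = 12.3333.
  S^{-1} = (1/det) · [[d, -b], [-b, a]] = [[0.6054, -0.3514],
 [-0.3514, 0.3378]].

Step 4 — quadratic form (x̄ - mu_0)^T · S^{-1} · (x̄ - mu_0):
  S^{-1} · (x̄ - mu_0) = (-0.8432, 0.3108),
  (x̄ - mu_0)^T · [...] = (-2.1667)·(-0.8432) + (-1.3333)·(0.3108) = 1.4126.

Step 5 — scale by n: T² = 6 · 1.4126 = 8.4757.

T² ≈ 8.4757


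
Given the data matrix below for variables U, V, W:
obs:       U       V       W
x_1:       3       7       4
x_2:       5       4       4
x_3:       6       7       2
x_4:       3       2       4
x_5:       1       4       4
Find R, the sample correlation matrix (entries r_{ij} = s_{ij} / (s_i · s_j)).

Step 1 — column means:
  mean(U) = (3 + 5 + 6 + 3 + 1) / 5 = 18/5 = 3.6
  mean(V) = (7 + 4 + 7 + 2 + 4) / 5 = 24/5 = 4.8
  mean(W) = (4 + 4 + 2 + 4 + 4) / 5 = 18/5 = 3.6

Step 2 — sample variances and covariances s[i,j] = (1/(n-1)) · Σ_k (x_{k,i} - mean_i) · (x_{k,j} - mean_j), with n-1 = 4:
  s[U,U] = ((-0.6)·(-0.6) + (1.4)·(1.4) + (2.4)·(2.4) + (-0.6)·(-0.6) + (-2.6)·(-2.6)) / 4 = 15.2/4 = 3.8
  s[U,V] = ((-0.6)·(2.2) + (1.4)·(-0.8) + (2.4)·(2.2) + (-0.6)·(-2.8) + (-2.6)·(-0.8)) / 4 = 6.6/4 = 1.65
  s[U,W] = ((-0.6)·(0.4) + (1.4)·(0.4) + (2.4)·(-1.6) + (-0.6)·(0.4) + (-2.6)·(0.4)) / 4 = -4.8/4 = -1.2
  s[V,V] = ((2.2)·(2.2) + (-0.8)·(-0.8) + (2.2)·(2.2) + (-2.8)·(-2.8) + (-0.8)·(-0.8)) / 4 = 18.8/4 = 4.7
  s[V,W] = ((2.2)·(0.4) + (-0.8)·(0.4) + (2.2)·(-1.6) + (-2.8)·(0.4) + (-0.8)·(0.4)) / 4 = -4.4/4 = -1.1
  s[W,W] = ((0.4)·(0.4) + (0.4)·(0.4) + (-1.6)·(-1.6) + (0.4)·(0.4) + (0.4)·(0.4)) / 4 = 3.2/4 = 0.8
  Sample standard deviations s_i = √(s[i,i]):
  s(U) = √(3.8) = 1.9494
  s(V) = √(4.7) = 2.1679
  s(W) = √(0.8) = 0.8944

Step 3 — r_{ij} = s_{ij} / (s_i · s_j):
  r[U,U] = 1 (diagonal).
  r[U,V] = 1.65 / (1.9494 · 2.1679) = 1.65 / 4.2261 = 0.3904
  r[U,W] = -1.2 / (1.9494 · 0.8944) = -1.2 / 1.7436 = -0.6882
  r[V,V] = 1 (diagonal).
  r[V,W] = -1.1 / (2.1679 · 0.8944) = -1.1 / 1.9391 = -0.5673
  r[W,W] = 1 (diagonal).

R is symmetric with unit diagonal. Assembling:

R = [[1, 0.3904, -0.6882],
 [0.3904, 1, -0.5673],
 [-0.6882, -0.5673, 1]]


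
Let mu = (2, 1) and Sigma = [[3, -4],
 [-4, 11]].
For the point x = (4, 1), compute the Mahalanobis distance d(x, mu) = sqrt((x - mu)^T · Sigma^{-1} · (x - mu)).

Step 1 — centre the observation: (x - mu) = (2, 0).

Step 2 — invert Sigma. det(Sigma) = 3·11 - (-4)² = 17.
  Sigma^{-1} = (1/det) · [[d, -b], [-b, a]] = [[0.6471, 0.2353],
 [0.2353, 0.1765]].

Step 3 — form the quadratic (x - mu)^T · Sigma^{-1} · (x - mu):
  Sigma^{-1} · (x - mu) = (1.2941, 0.4706).
  (x - mu)^T · [Sigma^{-1} · (x - mu)] = (2)·(1.2941) + (0)·(0.4706) = 2.5882.

Step 4 — take square root: d = √(2.5882) ≈ 1.6088.

d(x, mu) = √(2.5882) ≈ 1.6088


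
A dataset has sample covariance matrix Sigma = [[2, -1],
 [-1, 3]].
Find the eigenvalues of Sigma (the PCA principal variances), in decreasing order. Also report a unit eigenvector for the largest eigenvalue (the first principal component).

Step 1 — characteristic polynomial of 2×2 Sigma:
  det(Sigma - λI) = λ² - trace · λ + det = 0.
  trace = 2 + 3 = 5, det = 2·3 - (-1)² = 5.
Step 2 — discriminant:
  Δ = trace² - 4·det = 25 - 20 = 5.
Step 3 — eigenvalues:
  λ = (trace ± √Δ)/2 = (5 ± 2.2361)/2,
  λ_1 = 3.618,  λ_2 = 1.382.

Step 4 — unit eigenvector for λ_1: solve (Sigma - λ_1 I)v = 0. First row:
  (2 - 3.618)·v_x + (-1)·v_y = 0, i.e. (-1.618)·v_x + (-1)·v_y = 0,
  so v ∝ (b, λ_1 - a) = (-1, 1.618); multiply by -1 so the first entry is positive: u = (1, -1.618).
  ||u|| = √((1)² + (-1.618)²) = √(3.618) ≈ 1.9021,
  v_1 = u/||u|| ≈ (0.5257, -0.8507) (||v_1|| = 1).

λ_1 = 3.618,  λ_2 = 1.382;  v_1 ≈ (0.5257, -0.8507)


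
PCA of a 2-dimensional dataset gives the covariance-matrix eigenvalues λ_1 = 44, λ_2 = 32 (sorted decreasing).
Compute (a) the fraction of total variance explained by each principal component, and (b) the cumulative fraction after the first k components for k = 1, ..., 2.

Step 1 — total variance = trace(Sigma) = Σ λ_i = 44 + 32 = 76.

Step 2 — fraction explained by component i = λ_i / Σ λ:
  PC1: 44/76 = 0.5789
  PC2: 32/76 = 0.4211

Step 3 — cumulative fraction after k components = (λ_1 + ... + λ_k) / Σ λ:
  k = 1: 44/76 = 0.5789
  k = 2: (44 + 32)/76 = 76/76 = 1

Summary (fraction, with percent):

explained: PC1 0.5789 (57.89%), PC2 0.4211 (42.11%);  cumulative: 0.5789, 1


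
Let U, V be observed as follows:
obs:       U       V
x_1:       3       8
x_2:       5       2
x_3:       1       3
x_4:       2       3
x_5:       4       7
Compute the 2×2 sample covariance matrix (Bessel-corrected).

Step 1 — column means:
  mean(U) = (3 + 5 + 1 + 2 + 4) / 5 = 15/5 = 3
  mean(V) = (8 + 2 + 3 + 3 + 7) / 5 = 23/5 = 4.6

Step 2 — sample covariance S[i,j] = (1/(n-1)) · Σ_k (x_{k,i} - mean_i) · (x_{k,j} - mean_j), with n-1 = 4.
  S[U,U] = ((0)·(0) + (2)·(2) + (-2)·(-2) + (-1)·(-1) + (1)·(1)) / 4 = 10/4 = 2.5
  S[U,V] = ((0)·(3.4) + (2)·(-2.6) + (-2)·(-1.6) + (-1)·(-1.6) + (1)·(2.4)) / 4 = 2/4 = 0.5
  S[V,V] = ((3.4)·(3.4) + (-2.6)·(-2.6) + (-1.6)·(-1.6) + (-1.6)·(-1.6) + (2.4)·(2.4)) / 4 = 29.2/4 = 7.3

S is symmetric (S[j,i] = S[i,j]). Assembling:

S = [[2.5, 0.5],
 [0.5, 7.3]]


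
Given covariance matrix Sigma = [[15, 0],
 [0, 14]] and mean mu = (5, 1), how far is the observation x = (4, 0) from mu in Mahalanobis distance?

Step 1 — centre the observation: (x - mu) = (-1, -1).

Step 2 — invert Sigma. det(Sigma) = 15·14 - (0)² = 210.
  Sigma^{-1} = (1/det) · [[d, -b], [-b, a]] = [[0.0667, 0],
 [0, 0.0714]].

Step 3 — form the quadratic (x - mu)^T · Sigma^{-1} · (x - mu):
  Sigma^{-1} · (x - mu) = (-0.0667, -0.0714).
  (x - mu)^T · [Sigma^{-1} · (x - mu)] = (-1)·(-0.0667) + (-1)·(-0.0714) = 0.1381.

Step 4 — take square root: d = √(0.1381) ≈ 0.3716.

d(x, mu) = √(0.1381) ≈ 0.3716


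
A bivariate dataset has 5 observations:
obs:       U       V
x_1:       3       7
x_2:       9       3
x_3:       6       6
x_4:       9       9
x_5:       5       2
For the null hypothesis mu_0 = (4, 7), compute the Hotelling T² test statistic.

Step 1 — sample mean vector:
  mean(U) = (3 + 9 + 6 + 9 + 5) / 5 = 32/5 = 6.4
  mean(V) = (7 + 3 + 6 + 9 + 2) / 5 = 27/5 = 5.4
  x̄ = (6.4, 5.4),  deviation x̄ - mu_0 = (6.4, 5.4) - (4, 7) = (2.4, -1.6).

Step 2 — sample covariance matrix, S[i,j] = (1/(n-1)) · Σ_k (x_{k,i} - mean_i) · (x_{k,j} - mean_j), divisor n-1 = 4:
  S[U,U] = ((-3.4)·(-3.4) + (2.6)·(2.6) + (-0.4)·(-0.4) + (2.6)·(2.6) + (-1.4)·(-1.4)) / 4 = 27.2/4 = 6.8
  S[U,V] = ((-3.4)·(1.6) + (2.6)·(-2.4) + (-0.4)·(0.6) + (2.6)·(3.6) + (-1.4)·(-3.4)) / 4 = 2.2/4 = 0.55
  S[V,V] = ((1.6)·(1.6) + (-2.4)·(-2.4) + (0.6)·(0.6) + (3.6)·(3.6) + (-3.4)·(-3.4)) / 4 = 33.2/4 = 8.3
  S = [[6.8, 0.55],
 [0.55, 8.3]].

Step 3 — invert S. det(S) = 6.8·8.3 - (0.55)² = 56.1375.
  S^{-1} = (1/det) · [[d, -b], [-b, a]] = [[0.1479, -0.0098],
 [-0.0098, 0.1211]].

Step 4 — quadratic form (x̄ - mu_0)^T · S^{-1} · (x̄ - mu_0):
  S^{-1} · (x̄ - mu_0) = (0.3705, -0.2173),
  (x̄ - mu_0)^T · [...] = (2.4)·(0.3705) + (-1.6)·(-0.2173) = 1.237.

Step 5 — scale by n: T² = 5 · 1.237 = 6.1848.

T² ≈ 6.1848


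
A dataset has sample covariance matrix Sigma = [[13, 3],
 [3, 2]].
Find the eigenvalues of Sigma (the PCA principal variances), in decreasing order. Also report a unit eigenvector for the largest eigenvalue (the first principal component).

Step 1 — characteristic polynomial of 2×2 Sigma:
  det(Sigma - λI) = λ² - trace · λ + det = 0.
  trace = 13 + 2 = 15, det = 13·2 - (3)² = 17.
Step 2 — discriminant:
  Δ = trace² - 4·det = 225 - 68 = 157.
Step 3 — eigenvalues:
  λ = (trace ± √Δ)/2 = (15 ± 12.53)/2,
  λ_1 = 13.765,  λ_2 = 1.235.

Step 4 — unit eigenvector for λ_1: solve (Sigma - λ_1 I)v = 0. First row:
  (13 - 13.765)·v_x + (3)·v_y = 0, i.e. (-0.765)·v_x + (3)·v_y = 0,
  so v ∝ (b, λ_1 - a) = (3, 0.765) = u.
  ||u|| = √((3)² + (0.765)²) = √(9.5852) ≈ 3.096,
  v_1 = u/||u|| ≈ (0.969, 0.2471) (||v_1|| = 1).

λ_1 = 13.765,  λ_2 = 1.235;  v_1 ≈ (0.969, 0.2471)


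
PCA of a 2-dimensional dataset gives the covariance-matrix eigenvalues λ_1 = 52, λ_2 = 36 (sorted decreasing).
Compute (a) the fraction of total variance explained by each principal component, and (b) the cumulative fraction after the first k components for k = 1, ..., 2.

Step 1 — total variance = trace(Sigma) = Σ λ_i = 52 + 36 = 88.

Step 2 — fraction explained by component i = λ_i / Σ λ:
  PC1: 52/88 = 0.5909
  PC2: 36/88 = 0.4091

Step 3 — cumulative fraction after k components = (λ_1 + ... + λ_k) / Σ λ:
  k = 1: 52/88 = 0.5909
  k = 2: (52 + 36)/88 = 88/88 = 1

Summary (fraction, with percent):

explained: PC1 0.5909 (59.09%), PC2 0.4091 (40.91%);  cumulative: 0.5909, 1
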